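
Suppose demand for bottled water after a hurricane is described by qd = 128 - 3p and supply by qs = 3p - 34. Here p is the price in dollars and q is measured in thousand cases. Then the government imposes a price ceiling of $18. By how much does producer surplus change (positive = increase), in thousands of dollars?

Equilibrium: 128 - 3p = 3p - 34, so 162 = 6p and p* = 27, q* = 47.
The ceiling of 18 is below the equilibrium price 27, so it binds.
At p = 18: qd = 128 - 3·18 = 74 and qs = 3·18 - 34 = 20.
Producer surplus without the control is ½ · (27 - 34/3) · 47 = 2209/6.
With the ceiling, producers sell 20 units at 18, so PS = ½ · (18 - 34/3) · 20 = 200/3.
Change in producer surplus = 200/3 - 2209/6 = -301.5.

-301.5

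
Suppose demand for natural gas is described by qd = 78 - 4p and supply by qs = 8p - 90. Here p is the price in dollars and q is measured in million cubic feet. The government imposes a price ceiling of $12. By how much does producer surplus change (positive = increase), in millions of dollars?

In a free market, 78 - 4p = 8p - 90 gives the equilibrium p* = 14, q* = 22.
Since 12 < 14, the ceiling is binding.
At p = 12: qd = 78 - 4·12 = 30 and qs = 8·12 - 90 = 6.
Producer surplus without the control is ½ · (14 - 11.25) · 22 = 30.25.
With the ceiling, producers sell 6 units at 12, so PS = ½ · (12 - 11.25) · 6 = 2.25.
Change in producer surplus = 2.25 - 30.25 = -28.

-28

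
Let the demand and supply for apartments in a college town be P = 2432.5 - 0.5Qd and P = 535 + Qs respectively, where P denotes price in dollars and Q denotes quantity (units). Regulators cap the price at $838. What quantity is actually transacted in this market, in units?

Rearranging demand gives Qd = 4865 - 2P; rearranging supply gives Qs = P - 535. Without the control the market clears where 4865 - 2P = P - 535, i.e. P* = 1800 and Q* = 1265.
Since 838 < 1800, the ceiling is binding.
At P = 838: Qd = 4865 - 2·838 = 3189 and Qs = 838 - 535 = 303.
The quantity actually transacted is the short side, supply: 303.

303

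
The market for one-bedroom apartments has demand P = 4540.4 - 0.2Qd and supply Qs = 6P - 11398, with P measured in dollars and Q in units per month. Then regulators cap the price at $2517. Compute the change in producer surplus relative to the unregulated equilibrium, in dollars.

-3179099

Rearranging demand gives Qd = 22702 - 5P. Without the control the market clears where 22702 - 5P = 6P - 11398, i.e. P* = 3100 and Q* = 7202.
Because the ceiling (2517) lies below the market-clearing price, it is binding.
At P = 2517: Qd = 22702 - 5·2517 = 10117 and Qs = 6·2517 - 11398 = 3704.
Producer surplus without the control is ½ · (3100 - 5699/3) · 7202 = 12967201/3.
With the ceiling, producers sell 3704 units at 2517, so PS = ½ · (2517 - 5699/3) · 3704 = 3429904/3.
Change in producer surplus = 3429904/3 - 12967201/3 = -3179099.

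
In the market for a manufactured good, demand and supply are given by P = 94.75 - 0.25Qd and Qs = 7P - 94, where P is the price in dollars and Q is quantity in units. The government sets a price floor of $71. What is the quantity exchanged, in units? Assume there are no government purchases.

95

Rearranging demand gives Qd = 379 - 4P. Equilibrium: 379 - 4P = 7P - 94, so 473 = 11P and P* = 43, Q* = 207.
Since 71 > 43, the floor is binding.
At P = 71: Qd = 379 - 4·71 = 95 and Qs = 7·71 - 94 = 403.
The quantity actually transacted is the short side, demand: 95.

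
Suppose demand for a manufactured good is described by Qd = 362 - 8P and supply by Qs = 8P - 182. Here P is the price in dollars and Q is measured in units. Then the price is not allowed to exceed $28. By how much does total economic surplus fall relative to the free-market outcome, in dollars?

Setting quantity demanded equal to quantity supplied, 362 - 8P = 8P - 182, gives P* = 34 and Q* = 90.
Since 28 < 34, the ceiling is binding.
At P = 28: Qd = 362 - 8·28 = 138 and Qs = 8·28 - 182 = 42.
Quantity traded falls to 42. At Q = 42 the demand price is (362 - 42)/8 = 40 and the supply price is (182 + 42)/8 = 28.
Deadweight loss = ½ · (40 - 28) · (90 - 42) = ½ · 12 · 48 = 288.

288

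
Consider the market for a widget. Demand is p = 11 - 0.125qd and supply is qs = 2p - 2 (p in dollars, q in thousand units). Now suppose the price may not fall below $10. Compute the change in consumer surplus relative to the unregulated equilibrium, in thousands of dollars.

-12

Rearranging demand gives qd = 88 - 8p. Equilibrium: 88 - 8p = 2p - 2, so 90 = 10p and p* = 9, q* = 16.
The floor of 10 is above the equilibrium price 9, so it binds.
At p = 10: qd = 88 - 8·10 = 8 and qs = 2·10 - 2 = 18.
Consumer surplus without the control is ½ · (11 - 9) · 16 = 16.
With the floor, consumers buy 8 units at 10, so CS = ½ · (11 - 10) · 8 = 4.
Change in consumer surplus = 4 - 16 = -12.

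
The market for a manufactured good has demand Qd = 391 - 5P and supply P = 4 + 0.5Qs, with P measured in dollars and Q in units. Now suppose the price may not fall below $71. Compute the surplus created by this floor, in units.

98

Rearranging supply gives Qs = 2P - 8. Setting quantity demanded equal to quantity supplied, 391 - 5P = 2P - 8, gives P* = 57 and Q* = 106.
Since 71 > 57, the floor is binding.
At P = 71: Qd = 391 - 5·71 = 36 and Qs = 2·71 - 8 = 134.
Surplus = Qs - Qd = 134 - 36 = 98.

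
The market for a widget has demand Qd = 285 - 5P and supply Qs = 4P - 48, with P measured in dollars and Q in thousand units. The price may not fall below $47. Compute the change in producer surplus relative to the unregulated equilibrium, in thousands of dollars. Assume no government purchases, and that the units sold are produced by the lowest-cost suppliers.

187.5

Without the control the market clears where 285 - 5P = 4P - 48, i.e. P* = 37 and Q* = 100.
Because the floor (47) lies above the market-clearing price, it is binding.
At P = 47: Qd = 285 - 5·47 = 50 and Qs = 4·47 - 48 = 140.
Producer surplus without the control is ½ · (37 - 12) · 100 = 1250.
With the floor, 50 units are sold at 47. The supply price at Q = 50 is 24.5, so PS = ½ · [(47 - 12) + (47 - 24.5)] · 50 = 1437.5.
Change in producer surplus = 1437.5 - 1250 = 187.5.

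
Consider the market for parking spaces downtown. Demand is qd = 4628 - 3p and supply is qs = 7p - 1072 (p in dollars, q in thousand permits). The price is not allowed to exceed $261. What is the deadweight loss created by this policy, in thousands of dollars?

1113945

Setting quantity demanded equal to quantity supplied, 4628 - 3p = 7p - 1072, gives p* = 570 and q* = 2918.
Since 261 < 570, the ceiling is binding.
At p = 261: qd = 4628 - 3·261 = 3845 and qs = 7·261 - 1072 = 755.
Quantity traded falls to 755. At q = 755 the demand price is (4628 - 755)/3 = 1291 and the supply price is (1072 + 755)/7 = 261.
Deadweight loss = ½ · (1291 - 261) · (2918 - 755) = ½ · 1030 · 2163 = 1113945.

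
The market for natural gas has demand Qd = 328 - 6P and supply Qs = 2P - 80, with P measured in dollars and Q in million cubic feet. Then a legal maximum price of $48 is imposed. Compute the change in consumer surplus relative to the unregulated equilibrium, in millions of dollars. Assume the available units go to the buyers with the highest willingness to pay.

45

Equilibrium: 328 - 6P = 2P - 80, so 408 = 8P and P* = 51, Q* = 22.
Because the ceiling (48) lies below the market-clearing price, it is binding.
At P = 48: Qd = 328 - 6·48 = 40 and Qs = 2·48 - 80 = 16.
Consumer surplus without the control is ½ · (164/3 - 51) · 22 = 121/3.
With the ceiling, 16 units are sold at 48 (assume they go to the highest-value buyers). The demand price at Q = 16 is 52, so CS = ½ · [(164/3 - 48) + (52 - 48)] · 16 = 256/3.
Change in consumer surplus = 256/3 - 121/3 = 45.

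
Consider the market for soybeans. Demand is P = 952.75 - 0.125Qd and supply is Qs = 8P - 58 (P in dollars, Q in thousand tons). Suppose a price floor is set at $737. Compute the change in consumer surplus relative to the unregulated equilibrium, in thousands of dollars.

Rearranging demand gives Qd = 7622 - 8P. Setting quantity demanded equal to quantity supplied, 7622 - 8P = 8P - 58, gives P* = 480 and Q* = 3782.
The floor of 737 is above the equilibrium price 480, so it binds.
At P = 737: Qd = 7622 - 8·737 = 1726 and Qs = 8·737 - 58 = 5838.
Consumer surplus without the control is ½ · (952.75 - 480) · 3782 = 893970.25.
With the floor, consumers buy 1726 units at 737, so CS = ½ · (952.75 - 737) · 1726 = 186192.25.
Change in consumer surplus = 186192.25 - 893970.25 = -707778.

-707778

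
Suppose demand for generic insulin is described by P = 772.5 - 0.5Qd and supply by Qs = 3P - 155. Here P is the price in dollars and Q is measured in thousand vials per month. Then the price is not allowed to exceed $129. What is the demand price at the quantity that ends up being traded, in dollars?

Rearranging demand gives Qd = 1545 - 2P. Equilibrium: 1545 - 2P = 3P - 155, so 1700 = 5P and P* = 340, Q* = 865.
The ceiling of 129 is below the equilibrium price 340, so it binds.
At P = 129: Qd = 1545 - 2·129 = 1287 and Qs = 3·129 - 155 = 232.
Only 232 units reach the market. On the demand curve, the marginal buyer's willingness to pay at Q = 232 is (1545 - 232)/2 = 656.5.

656.5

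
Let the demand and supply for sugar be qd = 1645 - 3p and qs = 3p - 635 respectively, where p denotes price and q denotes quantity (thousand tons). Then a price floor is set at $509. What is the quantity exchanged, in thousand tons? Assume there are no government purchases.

118

Setting quantity demanded equal to quantity supplied, 1645 - 3p = 3p - 635, gives p* = 380 and q* = 505.
Because the floor (509) lies above the market-clearing price, it is binding.
At p = 509: qd = 1645 - 3·509 = 118 and qs = 3·509 - 635 = 892.
The quantity actually transacted is the short side, demand: 118.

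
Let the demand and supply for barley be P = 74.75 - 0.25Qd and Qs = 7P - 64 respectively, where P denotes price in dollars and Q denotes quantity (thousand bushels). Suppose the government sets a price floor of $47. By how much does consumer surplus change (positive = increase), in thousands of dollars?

-1946

Rearranging demand gives Qd = 299 - 4P. Without the control the market clears where 299 - 4P = 7P - 64, i.e. P* = 33 and Q* = 167.
Since 47 > 33, the floor is binding.
At P = 47: Qd = 299 - 4·47 = 111 and Qs = 7·47 - 64 = 265.
Consumer surplus without the control is ½ · (74.75 - 33) · 167 = 3486.125.
With the floor, consumers buy 111 units at 47, so CS = ½ · (74.75 - 47) · 111 = 1540.125.
Change in consumer surplus = 1540.125 - 3486.125 = -1946.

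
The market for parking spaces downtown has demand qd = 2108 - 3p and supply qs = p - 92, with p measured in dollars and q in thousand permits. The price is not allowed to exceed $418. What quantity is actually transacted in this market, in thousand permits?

326

In a free market, 2108 - 3p = p - 92 gives the equilibrium p* = 550, q* = 458.
Since 418 < 550, the ceiling is binding.
At p = 418: qd = 2108 - 3·418 = 854 and qs = 418 - 92 = 326.
The quantity actually transacted is the short side, supply: 326.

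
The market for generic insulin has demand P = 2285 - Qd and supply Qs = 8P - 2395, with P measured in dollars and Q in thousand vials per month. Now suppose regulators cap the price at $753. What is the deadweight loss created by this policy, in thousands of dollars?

0

Rearranging demand gives Qd = 2285 - P. Equilibrium: 2285 - P = 8P - 2395, so 4680 = 9P and P* = 520, Q* = 1765.
The ceiling of 753 is above the equilibrium price 520, so it is not binding; the market clears at P* = 520, Q* = 1765.
Since the control does not bind, no trades are prevented and deadweight loss is zero.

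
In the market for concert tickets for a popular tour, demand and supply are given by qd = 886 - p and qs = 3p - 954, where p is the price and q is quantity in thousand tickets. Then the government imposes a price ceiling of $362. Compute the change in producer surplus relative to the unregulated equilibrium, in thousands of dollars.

-27342

In a free market, 886 - p = 3p - 954 gives the equilibrium p* = 460, q* = 426.
Because the ceiling (362) lies below the market-clearing price, it is binding.
At p = 362: qd = 886 - 362 = 524 and qs = 3·362 - 954 = 132.
Producer surplus without the control is ½ · (460 - 318) · 426 = 30246.
With the ceiling, producers sell 132 units at 362, so PS = ½ · (362 - 318) · 132 = 2904.
Change in producer surplus = 2904 - 30246 = -27342.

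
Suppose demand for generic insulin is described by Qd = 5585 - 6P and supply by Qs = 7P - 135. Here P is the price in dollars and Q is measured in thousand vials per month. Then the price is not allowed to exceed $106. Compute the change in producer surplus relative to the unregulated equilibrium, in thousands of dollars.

Equilibrium: 5585 - 6P = 7P - 135, so 5720 = 13P and P* = 440, Q* = 2945.
Because the ceiling (106) lies below the market-clearing price, it is binding.
At P = 106: Qd = 5585 - 6·106 = 4949 and Qs = 7·106 - 135 = 607.
Producer surplus without the control is ½ · (440 - 135/7) · 2945 = 8673025/14.
With the ceiling, producers sell 607 units at 106, so PS = ½ · (106 - 135/7) · 607 = 368449/14.
Change in producer surplus = 368449/14 - 8673025/14 = -593184.

-593184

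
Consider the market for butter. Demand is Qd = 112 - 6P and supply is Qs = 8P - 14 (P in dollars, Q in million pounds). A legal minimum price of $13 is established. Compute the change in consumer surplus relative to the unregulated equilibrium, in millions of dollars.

Equilibrium: 112 - 6P = 8P - 14, so 126 = 14P and P* = 9, Q* = 58.
Since 13 > 9, the floor is binding.
At P = 13: Qd = 112 - 6·13 = 34 and Qs = 8·13 - 14 = 90.
Consumer surplus without the control is ½ · (56/3 - 9) · 58 = 841/3.
With the floor, consumers buy 34 units at 13, so CS = ½ · (56/3 - 13) · 34 = 289/3.
Change in consumer surplus = 289/3 - 841/3 = -184.

-184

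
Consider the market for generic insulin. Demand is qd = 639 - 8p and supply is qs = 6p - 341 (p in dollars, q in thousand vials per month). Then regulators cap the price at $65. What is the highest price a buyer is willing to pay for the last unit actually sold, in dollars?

Setting quantity demanded equal to quantity supplied, 639 - 8p = 6p - 341, gives p* = 70 and q* = 79.
The ceiling of 65 is below the equilibrium price 70, so it binds.
At p = 65: qd = 639 - 8·65 = 119 and qs = 6·65 - 341 = 49.
Only 49 units reach the market. On the demand curve, the marginal buyer's willingness to pay at q = 49 is (639 - 49)/8 = 73.75.

73.75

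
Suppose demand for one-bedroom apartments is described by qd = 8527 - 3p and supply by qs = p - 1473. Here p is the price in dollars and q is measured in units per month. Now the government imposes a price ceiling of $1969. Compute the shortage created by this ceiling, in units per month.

Setting quantity demanded equal to quantity supplied, 8527 - 3p = p - 1473, gives p* = 2500 and q* = 1027.
Since 1969 < 2500, the ceiling is binding.
At p = 1969: qd = 8527 - 3·1969 = 2620 and qs = 1969 - 1473 = 496.
Shortage = qd - qs = 2620 - 496 = 2124.

2124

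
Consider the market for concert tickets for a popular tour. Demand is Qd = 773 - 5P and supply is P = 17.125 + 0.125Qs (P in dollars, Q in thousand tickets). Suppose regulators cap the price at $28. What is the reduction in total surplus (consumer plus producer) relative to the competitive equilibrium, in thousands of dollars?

18345.6

Rearranging supply gives Qs = 8P - 137. Without the control the market clears where 773 - 5P = 8P - 137, i.e. P* = 70 and Q* = 423.
The ceiling of 28 is below the equilibrium price 70, so it binds.
At P = 28: Qd = 773 - 5·28 = 633 and Qs = 8·28 - 137 = 87.
Quantity traded falls to 87. At Q = 87 the demand price is (773 - 87)/5 = 137.2 and the supply price is (137 + 87)/8 = 28.
Deadweight loss = ½ · (137.2 - 28) · (423 - 87) = ½ · 109.2 · 336 = 18345.6.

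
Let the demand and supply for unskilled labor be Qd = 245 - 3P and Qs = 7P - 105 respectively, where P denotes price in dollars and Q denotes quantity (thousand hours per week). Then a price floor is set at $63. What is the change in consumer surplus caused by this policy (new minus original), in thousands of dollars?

Without the control the market clears where 245 - 3P = 7P - 105, i.e. P* = 35 and Q* = 140.
The floor of 63 is above the equilibrium price 35, so it binds.
At P = 63: Qd = 245 - 3·63 = 56 and Qs = 7·63 - 105 = 336.
Consumer surplus without the control is ½ · (245/3 - 35) · 140 = 9800/3.
With the floor, consumers buy 56 units at 63, so CS = ½ · (245/3 - 63) · 56 = 1568/3.
Change in consumer surplus = 1568/3 - 9800/3 = -2744.

-2744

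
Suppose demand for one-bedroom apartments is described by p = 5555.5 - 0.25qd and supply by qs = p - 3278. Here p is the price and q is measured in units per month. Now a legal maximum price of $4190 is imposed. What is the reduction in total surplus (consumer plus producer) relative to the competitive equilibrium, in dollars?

Rearranging demand gives qd = 22222 - 4p. Without the control the market clears where 22222 - 4p = p - 3278, i.e. p* = 5100 and q* = 1822.
Since 4190 < 5100, the ceiling is binding.
At p = 4190: qd = 22222 - 4·4190 = 5462 and qs = 4190 - 3278 = 912.
Quantity traded falls to 912. At q = 912 the demand price is (22222 - 912)/4 = 5327.5 and the supply price is 3278 + 912 = 4190.
Deadweight loss = ½ · (5327.5 - 4190) · (1822 - 912) = ½ · 1137.5 · 910 = 517562.5.

517562.5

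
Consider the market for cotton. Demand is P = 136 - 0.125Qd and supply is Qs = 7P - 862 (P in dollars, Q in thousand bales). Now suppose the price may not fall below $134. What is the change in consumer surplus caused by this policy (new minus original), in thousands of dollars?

Rearranging demand gives Qd = 1088 - 8P. Equilibrium: 1088 - 8P = 7P - 862, so 1950 = 15P and P* = 130, Q* = 48.
Since 134 > 130, the floor is binding.
At P = 134: Qd = 1088 - 8·134 = 16 and Qs = 7·134 - 862 = 76.
Consumer surplus without the control is ½ · (136 - 130) · 48 = 144.
With the floor, consumers buy 16 units at 134, so CS = ½ · (136 - 134) · 16 = 16.
Change in consumer surplus = 16 - 144 = -128.

-128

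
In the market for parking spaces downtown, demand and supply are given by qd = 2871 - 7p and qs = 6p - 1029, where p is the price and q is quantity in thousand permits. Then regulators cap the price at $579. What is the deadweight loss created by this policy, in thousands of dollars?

0

In a free market, 2871 - 7p = 6p - 1029 gives the equilibrium p* = 300, q* = 771.
The ceiling of 579 is above the equilibrium price 300, so it is not binding; the market clears at p* = 300, q* = 771.
Since the control does not bind, no trades are prevented and deadweight loss is zero.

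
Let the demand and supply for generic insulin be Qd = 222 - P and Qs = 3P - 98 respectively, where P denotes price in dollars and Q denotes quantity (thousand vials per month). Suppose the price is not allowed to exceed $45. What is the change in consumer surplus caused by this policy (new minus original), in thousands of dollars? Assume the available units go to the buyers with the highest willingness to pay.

Without the control the market clears where 222 - P = 3P - 98, i.e. P* = 80 and Q* = 142.
The ceiling of 45 is below the equilibrium price 80, so it binds.
At P = 45: Qd = 222 - 45 = 177 and Qs = 3·45 - 98 = 37.
Consumer surplus without the control is ½ · (222 - 80) · 142 = 10082.
With the ceiling, 37 units are sold at 45 (assume they go to the highest-value buyers). The demand price at Q = 37 is 185, so CS = ½ · [(222 - 45) + (185 - 45)] · 37 = 5864.5.
Change in consumer surplus = 5864.5 - 10082 = -4217.5.

-4217.5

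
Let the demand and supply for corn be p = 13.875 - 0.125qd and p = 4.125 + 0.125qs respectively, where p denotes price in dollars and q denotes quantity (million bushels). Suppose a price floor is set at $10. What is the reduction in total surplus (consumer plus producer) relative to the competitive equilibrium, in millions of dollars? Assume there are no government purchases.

8

Rearranging demand gives qd = 111 - 8p; rearranging supply gives qs = 8p - 33. Without the control the market clears where 111 - 8p = 8p - 33, i.e. p* = 9 and q* = 39.
The floor of 10 is above the equilibrium price 9, so it binds.
At p = 10: qd = 111 - 8·10 = 31 and qs = 8·10 - 33 = 47.
Quantity traded falls to 31. At q = 31 the demand price is (111 - 31)/8 = 10 and the supply price is (33 + 31)/8 = 8.
Deadweight loss = ½ · (10 - 8) · (39 - 31) = ½ · 2 · 8 = 8.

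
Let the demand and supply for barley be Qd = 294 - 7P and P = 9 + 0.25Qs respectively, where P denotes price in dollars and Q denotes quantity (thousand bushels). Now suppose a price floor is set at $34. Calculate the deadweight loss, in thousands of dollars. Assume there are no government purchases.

Rearranging supply gives Qs = 4P - 36. Setting quantity demanded equal to quantity supplied, 294 - 7P = 4P - 36, gives P* = 30 and Q* = 84.
The floor of 34 is above the equilibrium price 30, so it binds.
At P = 34: Qd = 294 - 7·34 = 56 and Qs = 4·34 - 36 = 100.
Quantity traded falls to 56. At Q = 56 the demand price is (294 - 56)/7 = 34 and the supply price is (36 + 56)/4 = 23.
Deadweight loss = ½ · (34 - 23) · (84 - 56) = ½ · 11 · 28 = 154.

154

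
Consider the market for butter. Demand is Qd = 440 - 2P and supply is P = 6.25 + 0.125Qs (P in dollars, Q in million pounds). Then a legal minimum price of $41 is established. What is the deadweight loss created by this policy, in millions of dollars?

0

Rearranging supply gives Qs = 8P - 50. Setting quantity demanded equal to quantity supplied, 440 - 2P = 8P - 50, gives P* = 49 and Q* = 342.
Since 41 is below P* = 49, the floor does not bind and the free-market outcome prevails.
Since the control does not bind, no trades are prevented and deadweight loss is zero.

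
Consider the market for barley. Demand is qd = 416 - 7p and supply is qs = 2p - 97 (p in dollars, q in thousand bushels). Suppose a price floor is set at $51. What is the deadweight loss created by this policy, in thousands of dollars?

In a free market, 416 - 7p = 2p - 97 gives the equilibrium p* = 57, q* = 17.
Since 51 is below p* = 57, the floor does not bind and the free-market outcome prevails.
Since the control does not bind, no trades are prevented and deadweight loss is zero.

0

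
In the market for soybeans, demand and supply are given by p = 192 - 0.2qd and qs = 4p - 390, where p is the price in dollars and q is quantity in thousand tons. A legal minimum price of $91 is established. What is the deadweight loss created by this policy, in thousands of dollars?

0

Rearranging demand gives qd = 960 - 5p. Setting quantity demanded equal to quantity supplied, 960 - 5p = 4p - 390, gives p* = 150 and q* = 210.
The floor of 91 is below the equilibrium price 150, so it is not binding; the market clears at p* = 150, q* = 210.
Since the control does not bind, no trades are prevented and deadweight loss is zero.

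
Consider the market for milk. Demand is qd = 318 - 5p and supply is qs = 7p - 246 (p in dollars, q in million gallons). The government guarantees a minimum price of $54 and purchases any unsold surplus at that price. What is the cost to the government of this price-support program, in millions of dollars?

In a free market, 318 - 5p = 7p - 246 gives the equilibrium p* = 47, q* = 83.
Since 54 > 47, the floor is binding.
At p = 54: qd = 318 - 5·54 = 48 and qs = 7·54 - 246 = 132.
Surplus = qs - qd = 84.
Government expenditure = surplus × support price = 84 × 54 = 4536.

4536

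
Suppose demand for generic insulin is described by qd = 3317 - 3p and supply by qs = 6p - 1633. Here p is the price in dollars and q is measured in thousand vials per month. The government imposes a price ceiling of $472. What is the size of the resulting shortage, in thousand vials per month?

Equilibrium: 3317 - 3p = 6p - 1633, so 4950 = 9p and p* = 550, q* = 1667.
The ceiling of 472 is below the equilibrium price 550, so it binds.
At p = 472: qd = 3317 - 3·472 = 1901 and qs = 6·472 - 1633 = 1199.
Shortage = qd - qs = 1901 - 1199 = 702.

702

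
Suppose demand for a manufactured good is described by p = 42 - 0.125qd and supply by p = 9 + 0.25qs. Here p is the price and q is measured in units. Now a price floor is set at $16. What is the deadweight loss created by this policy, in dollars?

0

Rearranging demand gives qd = 336 - 8p; rearranging supply gives qs = 4p - 36. Setting quantity demanded equal to quantity supplied, 336 - 8p = 4p - 36, gives p* = 31 and q* = 88.
The floor of 16 is below the equilibrium price 31, so it is not binding; the market clears at p* = 31, q* = 88.
Since the control does not bind, no trades are prevented and deadweight loss is zero.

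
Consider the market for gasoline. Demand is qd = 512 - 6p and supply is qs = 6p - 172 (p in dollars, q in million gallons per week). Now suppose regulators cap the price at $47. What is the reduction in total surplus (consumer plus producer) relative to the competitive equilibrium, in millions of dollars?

600

Without the control the market clears where 512 - 6p = 6p - 172, i.e. p* = 57 and q* = 170.
The ceiling of 47 is below the equilibrium price 57, so it binds.
At p = 47: qd = 512 - 6·47 = 230 and qs = 6·47 - 172 = 110.
Quantity traded falls to 110. At q = 110 the demand price is (512 - 110)/6 = 67 and the supply price is (172 + 110)/6 = 47.
Deadweight loss = ½ · (67 - 47) · (170 - 110) = ½ · 20 · 60 = 600.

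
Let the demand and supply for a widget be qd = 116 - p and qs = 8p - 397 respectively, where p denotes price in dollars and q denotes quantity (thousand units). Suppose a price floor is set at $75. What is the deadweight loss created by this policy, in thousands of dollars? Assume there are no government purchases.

182.25

Equilibrium: 116 - p = 8p - 397, so 513 = 9p and p* = 57, q* = 59.
Since 75 > 57, the floor is binding.
At p = 75: qd = 116 - 75 = 41 and qs = 8·75 - 397 = 203.
Quantity traded falls to 41. At q = 41 the demand price is 116 - 41 = 75 and the supply price is (397 + 41)/8 = 54.75.
Deadweight loss = ½ · (75 - 54.75) · (59 - 41) = ½ · 20.25 · 18 = 182.25.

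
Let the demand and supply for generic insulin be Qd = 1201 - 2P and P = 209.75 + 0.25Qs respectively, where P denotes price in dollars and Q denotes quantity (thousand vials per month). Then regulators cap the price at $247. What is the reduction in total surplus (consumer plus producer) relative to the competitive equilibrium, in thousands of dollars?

Rearranging supply gives Qs = 4P - 839. Without the control the market clears where 1201 - 2P = 4P - 839, i.e. P* = 340 and Q* = 521.
Since 247 < 340, the ceiling is binding.
At P = 247: Qd = 1201 - 2·247 = 707 and Qs = 4·247 - 839 = 149.
Quantity traded falls to 149. At Q = 149 the demand price is (1201 - 149)/2 = 526 and the supply price is (839 + 149)/4 = 247.
Deadweight loss = ½ · (526 - 247) · (521 - 149) = ½ · 279 · 372 = 51894.

51894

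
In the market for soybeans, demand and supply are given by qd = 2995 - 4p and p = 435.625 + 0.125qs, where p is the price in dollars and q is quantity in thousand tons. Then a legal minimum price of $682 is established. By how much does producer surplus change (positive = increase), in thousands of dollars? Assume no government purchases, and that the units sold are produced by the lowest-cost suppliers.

17750

Rearranging supply gives qs = 8p - 3485. Setting quantity demanded equal to quantity supplied, 2995 - 4p = 8p - 3485, gives p* = 540 and q* = 835.
Since 682 > 540, the floor is binding.
At p = 682: qd = 2995 - 4·682 = 267 and qs = 8·682 - 3485 = 1971.
Producer surplus without the control is ½ · (540 - 435.625) · 835 = 43576.5625.
With the floor, 267 units are sold at 682. The supply price at q = 267 is 469, so PS = ½ · [(682 - 435.625) + (682 - 469)] · 267 = 61326.5625.
Change in producer surplus = 61326.5625 - 43576.5625 = 17750.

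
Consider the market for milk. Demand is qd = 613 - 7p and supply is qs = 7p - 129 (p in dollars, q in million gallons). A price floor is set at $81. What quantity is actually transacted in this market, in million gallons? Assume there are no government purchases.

46

Equilibrium: 613 - 7p = 7p - 129, so 742 = 14p and p* = 53, q* = 242.
Because the floor (81) lies above the market-clearing price, it is binding.
At p = 81: qd = 613 - 7·81 = 46 and qs = 7·81 - 129 = 438.
The quantity actually transacted is the short side, demand: 46.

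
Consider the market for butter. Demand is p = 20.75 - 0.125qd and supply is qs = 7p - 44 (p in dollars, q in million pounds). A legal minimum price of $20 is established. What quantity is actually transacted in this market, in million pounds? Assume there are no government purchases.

Rearranging demand gives qd = 166 - 8p. Setting quantity demanded equal to quantity supplied, 166 - 8p = 7p - 44, gives p* = 14 and q* = 54.
Since 20 > 14, the floor is binding.
At p = 20: qd = 166 - 8·20 = 6 and qs = 7·20 - 44 = 96.
The quantity actually transacted is the short side, demand: 6.

6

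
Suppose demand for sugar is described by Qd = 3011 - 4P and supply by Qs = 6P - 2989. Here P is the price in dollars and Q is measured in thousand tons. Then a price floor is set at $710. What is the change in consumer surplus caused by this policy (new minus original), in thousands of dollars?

-43010

Without the control the market clears where 3011 - 4P = 6P - 2989, i.e. P* = 600 and Q* = 611.
Since 710 > 600, the floor is binding.
At P = 710: Qd = 3011 - 4·710 = 171 and Qs = 6·710 - 2989 = 1271.
Consumer surplus without the control is ½ · (752.75 - 600) · 611 = 46665.125.
With the floor, consumers buy 171 units at 710, so CS = ½ · (752.75 - 710) · 171 = 3655.125.
Change in consumer surplus = 3655.125 - 46665.125 = -43010.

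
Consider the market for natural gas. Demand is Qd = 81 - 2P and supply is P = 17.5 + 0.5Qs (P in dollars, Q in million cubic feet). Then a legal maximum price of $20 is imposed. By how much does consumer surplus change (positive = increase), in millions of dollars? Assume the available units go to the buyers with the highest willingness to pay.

Rearranging supply gives Qs = 2P - 35. Setting quantity demanded equal to quantity supplied, 81 - 2P = 2P - 35, gives P* = 29 and Q* = 23.
Since 20 < 29, the ceiling is binding.
At P = 20: Qd = 81 - 2·20 = 41 and Qs = 2·20 - 35 = 5.
Consumer surplus without the control is ½ · (40.5 - 29) · 23 = 132.25.
With the ceiling, 5 units are sold at 20 (assume they go to the highest-value buyers). The demand price at Q = 5 is 38, so CS = ½ · [(40.5 - 20) + (38 - 20)] · 5 = 96.25.
Change in consumer surplus = 96.25 - 132.25 = -36.

-36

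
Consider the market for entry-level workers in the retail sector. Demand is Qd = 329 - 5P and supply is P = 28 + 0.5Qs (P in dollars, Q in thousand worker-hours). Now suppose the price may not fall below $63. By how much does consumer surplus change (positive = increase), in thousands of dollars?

-272

Rearranging supply gives Qs = 2P - 56. In a free market, 329 - 5P = 2P - 56 gives the equilibrium P* = 55, Q* = 54.
Since 63 > 55, the floor is binding.
At P = 63: Qd = 329 - 5·63 = 14 and Qs = 2·63 - 56 = 70.
Consumer surplus without the control is ½ · (65.8 - 55) · 54 = 291.6.
With the floor, consumers buy 14 units at 63, so CS = ½ · (65.8 - 63) · 14 = 19.6.
Change in consumer surplus = 19.6 - 291.6 = -272.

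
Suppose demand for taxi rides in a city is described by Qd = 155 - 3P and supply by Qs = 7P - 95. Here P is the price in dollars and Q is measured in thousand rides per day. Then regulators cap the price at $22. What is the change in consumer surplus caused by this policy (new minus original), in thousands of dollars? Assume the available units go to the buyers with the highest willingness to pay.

103.5

In a free market, 155 - 3P = 7P - 95 gives the equilibrium P* = 25, Q* = 80.
Since 22 < 25, the ceiling is binding.
At P = 22: Qd = 155 - 3·22 = 89 and Qs = 7·22 - 95 = 59.
Consumer surplus without the control is ½ · (155/3 - 25) · 80 = 3200/3.
With the ceiling, 59 units are sold at 22 (assume they go to the highest-value buyers). The demand price at Q = 59 is 32, so CS = ½ · [(155/3 - 22) + (32 - 22)] · 59 = 7021/6.
Change in consumer surplus = 7021/6 - 3200/3 = 103.5.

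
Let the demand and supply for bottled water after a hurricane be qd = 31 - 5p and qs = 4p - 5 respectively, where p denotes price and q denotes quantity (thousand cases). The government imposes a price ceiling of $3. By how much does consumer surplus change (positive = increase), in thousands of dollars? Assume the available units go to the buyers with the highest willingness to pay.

Equilibrium: 31 - 5p = 4p - 5, so 36 = 9p and p* = 4, q* = 11.
Since 3 < 4, the ceiling is binding.
At p = 3: qd = 31 - 5·3 = 16 and qs = 4·3 - 5 = 7.
Consumer surplus without the control is ½ · (6.2 - 4) · 11 = 12.1.
With the ceiling, 7 units are sold at 3 (assume they go to the highest-value buyers). The demand price at q = 7 is 4.8, so CS = ½ · [(6.2 - 3) + (4.8 - 3)] · 7 = 17.5.
Change in consumer surplus = 17.5 - 12.1 = 5.4.

5.4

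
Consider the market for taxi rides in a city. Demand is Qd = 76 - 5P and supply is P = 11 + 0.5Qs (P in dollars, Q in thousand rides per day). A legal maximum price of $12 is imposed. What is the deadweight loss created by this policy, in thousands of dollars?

Rearranging supply gives Qs = 2P - 22. Without the control the market clears where 76 - 5P = 2P - 22, i.e. P* = 14 and Q* = 6.
The ceiling of 12 is below the equilibrium price 14, so it binds.
At P = 12: Qd = 76 - 5·12 = 16 and Qs = 2·12 - 22 = 2.
Quantity traded falls to 2. At Q = 2 the demand price is (76 - 2)/5 = 14.8 and the supply price is (22 + 2)/2 = 12.
Deadweight loss = ½ · (14.8 - 12) · (6 - 2) = ½ · 2.8 · 4 = 5.6.

5.6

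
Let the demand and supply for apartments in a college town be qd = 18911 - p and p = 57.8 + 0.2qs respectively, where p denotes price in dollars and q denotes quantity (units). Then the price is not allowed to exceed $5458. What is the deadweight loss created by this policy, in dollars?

0

Rearranging supply gives qs = 5p - 289. Setting quantity demanded equal to quantity supplied, 18911 - p = 5p - 289, gives p* = 3200 and q* = 15711.
The ceiling of 5458 is above the equilibrium price 3200, so it is not binding; the market clears at p* = 3200, q* = 15711.
Since the control does not bind, no trades are prevented and deadweight loss is zero.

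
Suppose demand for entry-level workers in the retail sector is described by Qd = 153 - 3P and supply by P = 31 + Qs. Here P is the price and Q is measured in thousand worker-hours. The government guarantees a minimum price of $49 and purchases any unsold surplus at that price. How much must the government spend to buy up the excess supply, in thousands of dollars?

588

Rearranging supply gives Qs = P - 31. Setting quantity demanded equal to quantity supplied, 153 - 3P = P - 31, gives P* = 46 and Q* = 15.
Because the floor (49) lies above the market-clearing price, it is binding.
At P = 49: Qd = 153 - 3·49 = 6 and Qs = 49 - 31 = 18.
Surplus = Qs - Qd = 12.
Government expenditure = surplus × support price = 12 × 49 = 588.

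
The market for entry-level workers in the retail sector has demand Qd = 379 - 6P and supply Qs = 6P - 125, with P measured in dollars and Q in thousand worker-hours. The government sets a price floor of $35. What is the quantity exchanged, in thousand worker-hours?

127

Setting quantity demanded equal to quantity supplied, 379 - 6P = 6P - 125, gives P* = 42 and Q* = 127.
Since 35 is below P* = 42, the floor does not bind and the free-market outcome prevails.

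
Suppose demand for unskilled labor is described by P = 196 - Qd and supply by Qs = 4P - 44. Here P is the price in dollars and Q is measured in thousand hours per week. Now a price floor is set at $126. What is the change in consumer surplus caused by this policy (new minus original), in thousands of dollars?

-8502

Rearranging demand gives Qd = 196 - P. Equilibrium: 196 - P = 4P - 44, so 240 = 5P and P* = 48, Q* = 148.
Because the floor (126) lies above the market-clearing price, it is binding.
At P = 126: Qd = 196 - 126 = 70 and Qs = 4·126 - 44 = 460.
Consumer surplus without the control is ½ · (196 - 48) · 148 = 10952.
With the floor, consumers buy 70 units at 126, so CS = ½ · (196 - 126) · 70 = 2450.
Change in consumer surplus = 2450 - 10952 = -8502.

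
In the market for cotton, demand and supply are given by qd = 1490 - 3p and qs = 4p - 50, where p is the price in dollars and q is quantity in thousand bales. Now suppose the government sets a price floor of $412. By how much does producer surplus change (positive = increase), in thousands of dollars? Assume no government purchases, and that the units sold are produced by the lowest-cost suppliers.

Without the control the market clears where 1490 - 3p = 4p - 50, i.e. p* = 220 and q* = 830.
The floor of 412 is above the equilibrium price 220, so it binds.
At p = 412: qd = 1490 - 3·412 = 254 and qs = 4·412 - 50 = 1598.
Producer surplus without the control is ½ · (220 - 12.5) · 830 = 86112.5.
With the floor, 254 units are sold at 412. The supply price at q = 254 is 76, so PS = ½ · [(412 - 12.5) + (412 - 76)] · 254 = 93408.5.
Change in producer surplus = 93408.5 - 86112.5 = 7296.

7296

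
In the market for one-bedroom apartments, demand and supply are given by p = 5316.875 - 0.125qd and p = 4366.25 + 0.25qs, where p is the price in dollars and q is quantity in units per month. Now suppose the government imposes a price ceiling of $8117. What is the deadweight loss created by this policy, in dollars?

0

Rearranging demand gives qd = 42535 - 8p; rearranging supply gives qs = 4p - 17465. In a free market, 42535 - 8p = 4p - 17465 gives the equilibrium p* = 5000, q* = 2535.
The ceiling of 8117 is above the equilibrium price 5000, so it is not binding; the market clears at p* = 5000, q* = 2535.
Since the control does not bind, no trades are prevented and deadweight loss is zero.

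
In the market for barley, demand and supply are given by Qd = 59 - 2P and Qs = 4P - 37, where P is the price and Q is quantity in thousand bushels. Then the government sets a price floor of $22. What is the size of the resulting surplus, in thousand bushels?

36

In a free market, 59 - 2P = 4P - 37 gives the equilibrium P* = 16, Q* = 27.
Because the floor (22) lies above the market-clearing price, it is binding.
At P = 22: Qd = 59 - 2·22 = 15 and Qs = 4·22 - 37 = 51.
Surplus = Qs - Qd = 51 - 15 = 36.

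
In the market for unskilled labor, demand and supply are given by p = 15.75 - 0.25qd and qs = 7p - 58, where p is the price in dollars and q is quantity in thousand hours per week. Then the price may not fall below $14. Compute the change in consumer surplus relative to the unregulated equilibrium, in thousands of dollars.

Rearranging demand gives qd = 63 - 4p. Equilibrium: 63 - 4p = 7p - 58, so 121 = 11p and p* = 11, q* = 19.
Because the floor (14) lies above the market-clearing price, it is binding.
At p = 14: qd = 63 - 4·14 = 7 and qs = 7·14 - 58 = 40.
Consumer surplus without the control is ½ · (15.75 - 11) · 19 = 45.125.
With the floor, consumers buy 7 units at 14, so CS = ½ · (15.75 - 14) · 7 = 6.125.
Change in consumer surplus = 6.125 - 45.125 = -39.

-39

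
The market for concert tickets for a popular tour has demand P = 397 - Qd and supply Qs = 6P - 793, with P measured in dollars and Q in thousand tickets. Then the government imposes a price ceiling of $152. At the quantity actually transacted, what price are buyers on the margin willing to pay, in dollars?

278

Rearranging demand gives Qd = 397 - P. Setting quantity demanded equal to quantity supplied, 397 - P = 6P - 793, gives P* = 170 and Q* = 227.
Since 152 < 170, the ceiling is binding.
At P = 152: Qd = 397 - 152 = 245 and Qs = 6·152 - 793 = 119.
Only 119 units reach the market. On the demand curve, the marginal buyer's willingness to pay at Q = 119 is (397 - 119) = 278.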